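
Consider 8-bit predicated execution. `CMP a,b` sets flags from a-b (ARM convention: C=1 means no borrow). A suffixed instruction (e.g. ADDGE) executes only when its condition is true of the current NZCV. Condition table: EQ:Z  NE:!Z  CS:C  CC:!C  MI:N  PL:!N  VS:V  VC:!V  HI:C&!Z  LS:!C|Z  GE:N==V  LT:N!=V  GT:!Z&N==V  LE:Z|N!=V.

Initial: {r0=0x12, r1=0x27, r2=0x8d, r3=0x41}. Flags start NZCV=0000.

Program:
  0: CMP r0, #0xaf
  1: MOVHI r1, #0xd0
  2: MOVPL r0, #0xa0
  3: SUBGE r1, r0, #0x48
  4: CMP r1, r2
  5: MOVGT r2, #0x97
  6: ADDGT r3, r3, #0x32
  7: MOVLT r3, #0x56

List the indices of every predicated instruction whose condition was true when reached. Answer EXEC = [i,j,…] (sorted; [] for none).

EXEC = [2,3,5,6]

0: ✓ CMP  NZCV=0000
1: · MOVHI
2: ✓ MOVPL  r0←0xa0
3: ✓ SUBGE  r1←0x58
4: ✓ CMP  NZCV=1001
5: ✓ MOVGT  r2←0x97
6: ✓ ADDGT  r3←0x73
7: · MOVLT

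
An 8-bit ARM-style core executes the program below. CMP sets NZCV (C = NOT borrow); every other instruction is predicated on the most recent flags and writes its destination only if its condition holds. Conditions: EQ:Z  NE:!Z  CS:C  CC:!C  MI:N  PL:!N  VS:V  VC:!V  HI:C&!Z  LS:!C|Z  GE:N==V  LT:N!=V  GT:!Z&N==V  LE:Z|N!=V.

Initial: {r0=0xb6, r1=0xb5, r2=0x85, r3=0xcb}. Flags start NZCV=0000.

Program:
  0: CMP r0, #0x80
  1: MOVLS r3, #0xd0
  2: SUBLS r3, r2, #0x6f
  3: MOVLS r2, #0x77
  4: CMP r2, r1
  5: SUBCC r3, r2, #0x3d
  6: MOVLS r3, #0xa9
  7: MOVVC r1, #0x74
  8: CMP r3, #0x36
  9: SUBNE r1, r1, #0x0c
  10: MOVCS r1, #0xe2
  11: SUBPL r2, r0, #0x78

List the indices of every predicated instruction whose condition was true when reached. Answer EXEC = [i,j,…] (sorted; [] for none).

[0] flags=0010 → (cmp)
[1] flags=0010 LS?F → skip
[2] flags=0010 LS?F → skip
[3] flags=0010 LS?F → skip
[4] flags=1000 → (cmp)
[5] flags=1000 CC?T → r3=0x48
[6] flags=1000 LS?T → r3=0xa9
[7] flags=1000 VC?T → r1=0x74
[8] flags=0011 → (cmp)
[9] flags=0011 NE?T → r1=0x68
[10] flags=0011 CS?T → r1=0xe2
[11] flags=0011 PL?T → r2=0x3e

EXEC = [5,6,7,9,10,11]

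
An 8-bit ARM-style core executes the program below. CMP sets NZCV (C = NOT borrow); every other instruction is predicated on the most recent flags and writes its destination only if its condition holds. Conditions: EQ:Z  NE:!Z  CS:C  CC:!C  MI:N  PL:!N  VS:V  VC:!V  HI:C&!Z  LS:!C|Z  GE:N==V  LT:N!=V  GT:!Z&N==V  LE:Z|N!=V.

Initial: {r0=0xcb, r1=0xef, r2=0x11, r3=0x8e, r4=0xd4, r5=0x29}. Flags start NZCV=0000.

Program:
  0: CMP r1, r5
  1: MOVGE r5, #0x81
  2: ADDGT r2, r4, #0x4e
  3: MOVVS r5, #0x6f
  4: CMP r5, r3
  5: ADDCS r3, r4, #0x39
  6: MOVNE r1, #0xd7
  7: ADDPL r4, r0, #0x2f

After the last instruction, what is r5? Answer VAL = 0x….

VAL = 0x29

0: ✓ CMP  NZCV=1010
1: · MOVGE
2: · ADDGT
3: · MOVVS
4: ✓ CMP  NZCV=1001
5: · ADDCS
6: ✓ MOVNE  r1←0xd7
7: · ADDPL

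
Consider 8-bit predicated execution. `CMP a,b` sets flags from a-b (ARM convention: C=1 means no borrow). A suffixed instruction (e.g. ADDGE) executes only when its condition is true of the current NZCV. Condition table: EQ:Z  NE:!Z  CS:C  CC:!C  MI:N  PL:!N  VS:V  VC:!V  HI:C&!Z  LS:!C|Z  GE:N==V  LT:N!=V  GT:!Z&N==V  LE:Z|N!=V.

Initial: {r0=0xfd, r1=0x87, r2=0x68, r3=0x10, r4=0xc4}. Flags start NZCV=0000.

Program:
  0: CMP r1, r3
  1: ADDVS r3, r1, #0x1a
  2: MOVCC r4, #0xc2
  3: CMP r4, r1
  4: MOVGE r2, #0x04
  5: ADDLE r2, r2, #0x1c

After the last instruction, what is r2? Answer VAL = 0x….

[0] flags=0011 → (cmp)
[1] flags=0011 VS?T → r3=0xa1
[2] flags=0011 CC?F → skip
[3] flags=0010 → (cmp)
[4] flags=0010 GE?T → r2=0x04
[5] flags=0010 LE?F → skip

VAL = 0x04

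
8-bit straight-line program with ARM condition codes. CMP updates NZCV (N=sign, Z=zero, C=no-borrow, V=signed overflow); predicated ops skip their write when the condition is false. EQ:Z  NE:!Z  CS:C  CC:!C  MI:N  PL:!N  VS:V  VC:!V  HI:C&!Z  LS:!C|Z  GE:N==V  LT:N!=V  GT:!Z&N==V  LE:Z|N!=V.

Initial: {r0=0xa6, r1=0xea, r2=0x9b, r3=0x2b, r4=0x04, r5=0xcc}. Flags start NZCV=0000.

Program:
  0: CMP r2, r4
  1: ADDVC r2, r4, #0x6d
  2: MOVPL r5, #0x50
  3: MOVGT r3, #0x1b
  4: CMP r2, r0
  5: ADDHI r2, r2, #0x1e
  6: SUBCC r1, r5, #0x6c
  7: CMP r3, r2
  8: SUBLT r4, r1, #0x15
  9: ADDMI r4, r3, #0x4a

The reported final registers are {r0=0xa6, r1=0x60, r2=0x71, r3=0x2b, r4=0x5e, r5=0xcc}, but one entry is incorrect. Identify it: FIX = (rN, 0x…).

FIX = (r4, 0x75)

0: ✓ CMP  NZCV=1010
1: ✓ ADDVC  r2←0x71
2: · MOVPL
3: · MOVGT
4: ✓ CMP  NZCV=1001
5: · ADDHI
6: ✓ SUBCC  r1←0x60
7: ✓ CMP  NZCV=1000
8: ✓ SUBLT  r4←0x4b
9: ✓ ADDMI  r4←0x75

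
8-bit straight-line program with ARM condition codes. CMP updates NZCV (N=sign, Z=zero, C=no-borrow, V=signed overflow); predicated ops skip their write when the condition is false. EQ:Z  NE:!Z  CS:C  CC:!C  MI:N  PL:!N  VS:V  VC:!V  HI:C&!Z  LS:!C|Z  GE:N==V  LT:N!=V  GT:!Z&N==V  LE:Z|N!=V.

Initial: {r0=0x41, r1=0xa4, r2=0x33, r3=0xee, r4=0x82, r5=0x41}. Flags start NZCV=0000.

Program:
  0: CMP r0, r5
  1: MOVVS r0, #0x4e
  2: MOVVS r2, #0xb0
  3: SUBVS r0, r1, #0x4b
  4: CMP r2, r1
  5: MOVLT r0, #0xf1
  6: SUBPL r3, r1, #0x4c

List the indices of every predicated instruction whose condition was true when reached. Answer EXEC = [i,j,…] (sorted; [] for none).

EXEC = []

[0] flags=0110 → (cmp)
[1] flags=0110 VS?F → skip
[2] flags=0110 VS?F → skip
[3] flags=0110 VS?F → skip
[4] flags=1001 → (cmp)
[5] flags=1001 LT?F → skip
[6] flags=1001 PL?F → skip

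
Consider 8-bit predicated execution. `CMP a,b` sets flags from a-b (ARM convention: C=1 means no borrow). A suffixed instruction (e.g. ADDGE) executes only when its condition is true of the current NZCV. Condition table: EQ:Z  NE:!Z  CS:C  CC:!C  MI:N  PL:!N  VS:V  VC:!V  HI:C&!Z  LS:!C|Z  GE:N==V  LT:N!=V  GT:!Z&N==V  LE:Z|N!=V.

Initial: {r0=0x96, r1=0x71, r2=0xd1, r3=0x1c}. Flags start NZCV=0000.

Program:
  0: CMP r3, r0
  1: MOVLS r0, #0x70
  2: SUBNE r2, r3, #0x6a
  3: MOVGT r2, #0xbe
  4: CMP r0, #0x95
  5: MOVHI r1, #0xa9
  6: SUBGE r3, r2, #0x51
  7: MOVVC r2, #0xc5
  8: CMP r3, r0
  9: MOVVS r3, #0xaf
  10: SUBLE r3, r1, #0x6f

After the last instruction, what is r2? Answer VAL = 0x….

VAL = 0xbe

0: ✓ CMP  NZCV=1001
1: ✓ MOVLS  r0←0x70
2: ✓ SUBNE  r2←0xb2
3: ✓ MOVGT  r2←0xbe
4: ✓ CMP  NZCV=1001
5: · MOVHI
6: ✓ SUBGE  r3←0x6d
7: · MOVVC
8: ✓ CMP  NZCV=1000
9: · MOVVS
10: ✓ SUBLE  r3←0x02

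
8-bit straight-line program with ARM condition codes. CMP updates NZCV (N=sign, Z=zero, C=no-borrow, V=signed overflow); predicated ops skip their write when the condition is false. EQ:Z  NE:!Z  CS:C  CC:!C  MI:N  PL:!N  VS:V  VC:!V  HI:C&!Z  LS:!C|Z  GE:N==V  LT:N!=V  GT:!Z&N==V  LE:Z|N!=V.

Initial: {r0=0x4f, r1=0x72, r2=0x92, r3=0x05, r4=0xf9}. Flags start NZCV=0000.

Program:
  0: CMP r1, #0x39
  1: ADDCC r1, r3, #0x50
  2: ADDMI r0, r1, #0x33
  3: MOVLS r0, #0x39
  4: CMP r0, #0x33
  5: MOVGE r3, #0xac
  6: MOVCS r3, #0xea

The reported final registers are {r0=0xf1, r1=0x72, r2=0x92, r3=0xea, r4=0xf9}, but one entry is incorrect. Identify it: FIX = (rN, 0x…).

FIX = (r0, 0x4f)

0: ✓ CMP  NZCV=0010
1: · ADDCC
2: · ADDMI
3: · MOVLS
4: ✓ CMP  NZCV=0010
5: ✓ MOVGE  r3←0xac
6: ✓ MOVCS  r3←0xea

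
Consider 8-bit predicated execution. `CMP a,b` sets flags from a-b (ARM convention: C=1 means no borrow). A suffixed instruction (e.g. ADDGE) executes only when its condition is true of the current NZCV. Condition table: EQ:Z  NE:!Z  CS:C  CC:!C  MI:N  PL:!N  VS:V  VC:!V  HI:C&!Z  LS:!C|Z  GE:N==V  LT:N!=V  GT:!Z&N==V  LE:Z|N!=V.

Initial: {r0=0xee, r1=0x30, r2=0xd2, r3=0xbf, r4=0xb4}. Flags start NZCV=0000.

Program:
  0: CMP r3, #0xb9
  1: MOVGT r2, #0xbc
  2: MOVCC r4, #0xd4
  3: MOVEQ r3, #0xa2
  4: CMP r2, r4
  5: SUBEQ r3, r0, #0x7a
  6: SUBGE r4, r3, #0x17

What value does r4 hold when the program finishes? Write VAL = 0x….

[0] flags=0010 → (cmp)
[1] flags=0010 GT?T → r2=0xbc
[2] flags=0010 CC?F → skip
[3] flags=0010 EQ?F → skip
[4] flags=0010 → (cmp)
[5] flags=0010 EQ?F → skip
[6] flags=0010 GE?T → r4=0xa8

VAL = 0xa8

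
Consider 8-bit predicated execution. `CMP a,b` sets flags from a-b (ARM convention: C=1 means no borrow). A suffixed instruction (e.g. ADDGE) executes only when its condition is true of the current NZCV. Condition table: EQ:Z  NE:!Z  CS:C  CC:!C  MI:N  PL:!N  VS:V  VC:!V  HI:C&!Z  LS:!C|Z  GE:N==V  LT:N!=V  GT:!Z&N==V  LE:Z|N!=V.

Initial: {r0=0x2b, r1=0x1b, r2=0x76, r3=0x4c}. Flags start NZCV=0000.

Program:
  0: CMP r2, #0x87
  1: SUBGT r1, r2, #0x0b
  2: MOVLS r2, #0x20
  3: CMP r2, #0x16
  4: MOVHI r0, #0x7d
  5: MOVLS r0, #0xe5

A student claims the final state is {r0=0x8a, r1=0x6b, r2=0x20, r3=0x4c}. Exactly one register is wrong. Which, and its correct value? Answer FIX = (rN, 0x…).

FIX = (r0, 0x7d)

0: ✓ CMP  NZCV=1001
1: ✓ SUBGT  r1←0x6b
2: ✓ MOVLS  r2←0x20
3: ✓ CMP  NZCV=0010
4: ✓ MOVHI  r0←0x7d
5: · MOVLS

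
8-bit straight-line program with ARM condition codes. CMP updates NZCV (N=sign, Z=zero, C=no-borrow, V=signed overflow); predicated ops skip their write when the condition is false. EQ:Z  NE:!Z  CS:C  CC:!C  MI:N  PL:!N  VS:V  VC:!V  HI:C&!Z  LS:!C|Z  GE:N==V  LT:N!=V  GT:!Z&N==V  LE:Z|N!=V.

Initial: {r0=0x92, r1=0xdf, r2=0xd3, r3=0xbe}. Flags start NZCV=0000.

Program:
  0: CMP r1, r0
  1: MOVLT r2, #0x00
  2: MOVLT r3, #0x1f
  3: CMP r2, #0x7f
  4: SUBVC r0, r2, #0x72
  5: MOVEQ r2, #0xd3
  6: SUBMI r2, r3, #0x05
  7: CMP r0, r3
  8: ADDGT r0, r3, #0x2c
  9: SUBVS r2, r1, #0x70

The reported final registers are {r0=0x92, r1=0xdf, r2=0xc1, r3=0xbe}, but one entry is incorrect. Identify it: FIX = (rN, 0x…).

FIX = (r2, 0xd3)

0: ✓ CMP  NZCV=0010
1: · MOVLT
2: · MOVLT
3: ✓ CMP  NZCV=0011
4: · SUBVC
5: · MOVEQ
6: · SUBMI
7: ✓ CMP  NZCV=1000
8: · ADDGT
9: · SUBVS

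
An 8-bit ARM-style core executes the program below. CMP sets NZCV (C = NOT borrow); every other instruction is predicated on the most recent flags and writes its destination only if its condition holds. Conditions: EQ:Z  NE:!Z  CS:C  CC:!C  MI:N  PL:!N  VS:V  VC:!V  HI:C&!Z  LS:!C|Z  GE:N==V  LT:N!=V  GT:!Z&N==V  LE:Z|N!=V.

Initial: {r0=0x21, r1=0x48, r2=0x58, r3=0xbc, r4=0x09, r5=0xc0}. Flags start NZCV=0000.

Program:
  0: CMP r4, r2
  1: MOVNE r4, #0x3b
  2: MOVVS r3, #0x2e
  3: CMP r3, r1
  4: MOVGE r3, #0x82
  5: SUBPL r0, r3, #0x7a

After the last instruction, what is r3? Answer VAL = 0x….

0: ✓ CMP  NZCV=1000
1: ✓ MOVNE  r4←0x3b
2: · MOVVS
3: ✓ CMP  NZCV=0011
4: · MOVGE
5: ✓ SUBPL  r0←0x42

VAL = 0xbc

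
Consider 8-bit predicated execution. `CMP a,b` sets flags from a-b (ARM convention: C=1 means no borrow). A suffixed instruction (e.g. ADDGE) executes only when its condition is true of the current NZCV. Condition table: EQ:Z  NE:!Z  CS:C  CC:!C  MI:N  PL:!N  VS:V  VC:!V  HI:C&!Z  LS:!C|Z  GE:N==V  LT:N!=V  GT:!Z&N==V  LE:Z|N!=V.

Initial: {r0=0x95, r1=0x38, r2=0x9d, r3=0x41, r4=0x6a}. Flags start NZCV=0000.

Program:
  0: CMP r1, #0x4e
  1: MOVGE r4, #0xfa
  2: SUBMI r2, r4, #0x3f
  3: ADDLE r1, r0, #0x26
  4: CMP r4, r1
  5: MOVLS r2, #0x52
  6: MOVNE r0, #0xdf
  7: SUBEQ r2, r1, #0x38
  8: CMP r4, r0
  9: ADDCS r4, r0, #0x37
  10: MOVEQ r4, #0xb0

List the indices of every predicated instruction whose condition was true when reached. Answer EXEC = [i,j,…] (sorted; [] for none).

[0] flags=1000 → (cmp)
[1] flags=1000 GE?F → skip
[2] flags=1000 MI?T → r2=0x2b
[3] flags=1000 LE?T → r1=0xbb
[4] flags=1001 → (cmp)
[5] flags=1001 LS?T → r2=0x52
[6] flags=1001 NE?T → r0=0xdf
[7] flags=1001 EQ?F → skip
[8] flags=1001 → (cmp)
[9] flags=1001 CS?F → skip
[10] flags=1001 EQ?F → skip

EXEC = [2,3,5,6]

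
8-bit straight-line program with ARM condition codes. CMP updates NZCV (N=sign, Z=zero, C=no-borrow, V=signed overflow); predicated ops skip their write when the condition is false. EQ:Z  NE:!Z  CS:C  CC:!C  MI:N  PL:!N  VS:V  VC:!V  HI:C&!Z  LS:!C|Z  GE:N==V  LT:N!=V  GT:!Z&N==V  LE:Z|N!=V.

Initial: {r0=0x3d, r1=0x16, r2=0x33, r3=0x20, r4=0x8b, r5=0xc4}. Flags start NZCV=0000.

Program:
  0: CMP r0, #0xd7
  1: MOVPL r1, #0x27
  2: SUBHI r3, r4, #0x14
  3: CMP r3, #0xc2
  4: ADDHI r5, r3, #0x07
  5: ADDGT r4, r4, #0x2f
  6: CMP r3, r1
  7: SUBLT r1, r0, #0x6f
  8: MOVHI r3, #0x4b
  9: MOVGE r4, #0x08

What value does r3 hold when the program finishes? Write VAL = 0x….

VAL = 0x20

[0] flags=0000 → (cmp)
[1] flags=0000 PL?T → r1=0x27
[2] flags=0000 HI?F → skip
[3] flags=0000 → (cmp)
[4] flags=0000 HI?F → skip
[5] flags=0000 GT?T → r4=0xba
[6] flags=1000 → (cmp)
[7] flags=1000 LT?T → r1=0xce
[8] flags=1000 HI?F → skip
[9] flags=1000 GE?F → skip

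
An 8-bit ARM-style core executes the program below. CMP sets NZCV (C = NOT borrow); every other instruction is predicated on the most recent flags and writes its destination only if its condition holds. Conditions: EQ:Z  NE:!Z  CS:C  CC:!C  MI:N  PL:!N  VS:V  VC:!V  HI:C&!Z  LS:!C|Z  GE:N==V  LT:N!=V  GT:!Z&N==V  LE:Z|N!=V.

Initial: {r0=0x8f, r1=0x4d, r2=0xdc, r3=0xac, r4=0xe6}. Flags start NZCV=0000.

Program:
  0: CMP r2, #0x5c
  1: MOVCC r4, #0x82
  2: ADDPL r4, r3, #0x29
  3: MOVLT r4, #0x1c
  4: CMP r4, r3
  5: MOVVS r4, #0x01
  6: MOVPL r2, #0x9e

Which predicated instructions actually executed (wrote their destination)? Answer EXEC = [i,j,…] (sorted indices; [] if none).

EXEC = [3,6]

0: ✓ CMP  NZCV=1010
1: · MOVCC
2: · ADDPL
3: ✓ MOVLT  r4←0x1c
4: ✓ CMP  NZCV=0000
5: · MOVVS
6: ✓ MOVPL  r2←0x9e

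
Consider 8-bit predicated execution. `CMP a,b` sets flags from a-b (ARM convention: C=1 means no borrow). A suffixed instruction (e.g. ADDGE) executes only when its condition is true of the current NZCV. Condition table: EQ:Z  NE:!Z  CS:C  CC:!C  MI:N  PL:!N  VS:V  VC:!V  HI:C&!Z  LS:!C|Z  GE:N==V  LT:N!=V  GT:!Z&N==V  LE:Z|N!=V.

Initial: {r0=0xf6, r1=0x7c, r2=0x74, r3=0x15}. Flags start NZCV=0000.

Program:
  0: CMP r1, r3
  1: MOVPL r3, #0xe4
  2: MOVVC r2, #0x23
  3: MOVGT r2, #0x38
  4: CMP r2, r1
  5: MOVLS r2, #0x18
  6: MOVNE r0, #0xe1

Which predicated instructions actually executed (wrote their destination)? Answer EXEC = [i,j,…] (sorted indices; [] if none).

[0] flags=0010 → (cmp)
[1] flags=0010 PL?T → r3=0xe4
[2] flags=0010 VC?T → r2=0x23
[3] flags=0010 GT?T → r2=0x38
[4] flags=1000 → (cmp)
[5] flags=1000 LS?T → r2=0x18
[6] flags=1000 NE?T → r0=0xe1

EXEC = [1,2,3,5,6]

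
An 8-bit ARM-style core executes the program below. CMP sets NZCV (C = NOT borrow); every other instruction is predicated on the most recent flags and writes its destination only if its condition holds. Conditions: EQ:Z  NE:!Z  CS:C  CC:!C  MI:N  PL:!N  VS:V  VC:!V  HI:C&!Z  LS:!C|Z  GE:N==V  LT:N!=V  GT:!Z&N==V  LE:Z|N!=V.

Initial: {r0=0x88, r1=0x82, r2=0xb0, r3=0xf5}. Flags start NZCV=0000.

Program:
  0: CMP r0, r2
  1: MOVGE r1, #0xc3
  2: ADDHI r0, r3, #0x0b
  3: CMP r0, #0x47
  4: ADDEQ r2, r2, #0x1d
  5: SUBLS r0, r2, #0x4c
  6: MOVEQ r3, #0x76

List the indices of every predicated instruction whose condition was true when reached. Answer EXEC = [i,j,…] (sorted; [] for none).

EXEC = []

0: ✓ CMP  NZCV=1000
1: · MOVGE
2: · ADDHI
3: ✓ CMP  NZCV=0011
4: · ADDEQ
5: · SUBLS
6: · MOVEQ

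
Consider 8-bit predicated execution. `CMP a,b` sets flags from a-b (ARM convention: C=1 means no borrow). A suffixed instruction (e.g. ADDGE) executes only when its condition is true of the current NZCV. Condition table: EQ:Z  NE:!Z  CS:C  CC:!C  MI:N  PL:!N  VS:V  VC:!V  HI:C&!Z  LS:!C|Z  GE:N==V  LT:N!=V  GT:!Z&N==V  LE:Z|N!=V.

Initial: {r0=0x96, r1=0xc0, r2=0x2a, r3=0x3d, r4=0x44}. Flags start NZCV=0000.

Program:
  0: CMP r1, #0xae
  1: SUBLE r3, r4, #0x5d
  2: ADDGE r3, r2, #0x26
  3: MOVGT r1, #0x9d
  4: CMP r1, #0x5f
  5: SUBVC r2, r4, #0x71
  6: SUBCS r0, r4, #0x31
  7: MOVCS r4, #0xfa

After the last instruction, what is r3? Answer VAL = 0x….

[0] flags=0010 → (cmp)
[1] flags=0010 LE?F → skip
[2] flags=0010 GE?T → r3=0x50
[3] flags=0010 GT?T → r1=0x9d
[4] flags=0011 → (cmp)
[5] flags=0011 VC?F → skip
[6] flags=0011 CS?T → r0=0x13
[7] flags=0011 CS?T → r4=0xfa

VAL = 0x50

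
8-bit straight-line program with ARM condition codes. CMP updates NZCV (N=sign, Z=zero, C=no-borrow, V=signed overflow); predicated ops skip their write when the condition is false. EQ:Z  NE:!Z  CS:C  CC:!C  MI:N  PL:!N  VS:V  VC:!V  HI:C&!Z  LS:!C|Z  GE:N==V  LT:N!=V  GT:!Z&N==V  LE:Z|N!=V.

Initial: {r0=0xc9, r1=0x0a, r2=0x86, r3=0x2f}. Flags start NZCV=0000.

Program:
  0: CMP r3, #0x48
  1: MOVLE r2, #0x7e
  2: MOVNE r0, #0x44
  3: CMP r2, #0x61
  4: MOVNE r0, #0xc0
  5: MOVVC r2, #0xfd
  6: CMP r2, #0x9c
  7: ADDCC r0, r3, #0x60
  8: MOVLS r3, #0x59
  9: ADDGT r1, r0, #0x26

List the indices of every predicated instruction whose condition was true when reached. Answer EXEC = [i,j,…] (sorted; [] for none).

[0] flags=1000 → (cmp)
[1] flags=1000 LE?T → r2=0x7e
[2] flags=1000 NE?T → r0=0x44
[3] flags=0010 → (cmp)
[4] flags=0010 NE?T → r0=0xc0
[5] flags=0010 VC?T → r2=0xfd
[6] flags=0010 → (cmp)
[7] flags=0010 CC?F → skip
[8] flags=0010 LS?F → skip
[9] flags=0010 GT?T → r1=0xe6

EXEC = [1,2,4,5,9]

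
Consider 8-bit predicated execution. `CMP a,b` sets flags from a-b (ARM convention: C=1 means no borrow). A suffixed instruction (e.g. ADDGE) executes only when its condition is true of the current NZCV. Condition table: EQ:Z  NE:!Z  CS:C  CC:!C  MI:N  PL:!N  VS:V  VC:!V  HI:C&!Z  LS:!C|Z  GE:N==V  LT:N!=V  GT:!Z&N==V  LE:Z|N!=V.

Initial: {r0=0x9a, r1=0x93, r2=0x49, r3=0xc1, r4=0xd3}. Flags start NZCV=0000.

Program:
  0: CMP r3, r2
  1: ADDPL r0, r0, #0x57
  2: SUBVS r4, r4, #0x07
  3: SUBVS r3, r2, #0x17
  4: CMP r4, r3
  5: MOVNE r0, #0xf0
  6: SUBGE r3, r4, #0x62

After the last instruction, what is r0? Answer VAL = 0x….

VAL = 0xf0

0: ✓ CMP  NZCV=0011
1: ✓ ADDPL  r0←0xf1
2: ✓ SUBVS  r4←0xcc
3: ✓ SUBVS  r3←0x32
4: ✓ CMP  NZCV=1010
5: ✓ MOVNE  r0←0xf0
6: · SUBGE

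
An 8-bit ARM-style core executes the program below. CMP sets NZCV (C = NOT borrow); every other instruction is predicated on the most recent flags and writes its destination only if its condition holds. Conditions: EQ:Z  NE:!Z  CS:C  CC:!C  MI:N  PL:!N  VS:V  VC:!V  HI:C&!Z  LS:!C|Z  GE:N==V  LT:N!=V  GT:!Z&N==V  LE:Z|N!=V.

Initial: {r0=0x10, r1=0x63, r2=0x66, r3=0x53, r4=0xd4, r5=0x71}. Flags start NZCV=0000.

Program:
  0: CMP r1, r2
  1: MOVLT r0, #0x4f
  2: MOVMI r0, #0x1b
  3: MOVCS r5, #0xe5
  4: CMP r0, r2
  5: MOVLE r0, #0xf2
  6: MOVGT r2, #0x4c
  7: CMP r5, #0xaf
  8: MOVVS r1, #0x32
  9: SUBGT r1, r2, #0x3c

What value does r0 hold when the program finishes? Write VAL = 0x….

0: ✓ CMP  NZCV=1000
1: ✓ MOVLT  r0←0x4f
2: ✓ MOVMI  r0←0x1b
3: · MOVCS
4: ✓ CMP  NZCV=1000
5: ✓ MOVLE  r0←0xf2
6: · MOVGT
7: ✓ CMP  NZCV=1001
8: ✓ MOVVS  r1←0x32
9: ✓ SUBGT  r1←0x2a

VAL = 0xf2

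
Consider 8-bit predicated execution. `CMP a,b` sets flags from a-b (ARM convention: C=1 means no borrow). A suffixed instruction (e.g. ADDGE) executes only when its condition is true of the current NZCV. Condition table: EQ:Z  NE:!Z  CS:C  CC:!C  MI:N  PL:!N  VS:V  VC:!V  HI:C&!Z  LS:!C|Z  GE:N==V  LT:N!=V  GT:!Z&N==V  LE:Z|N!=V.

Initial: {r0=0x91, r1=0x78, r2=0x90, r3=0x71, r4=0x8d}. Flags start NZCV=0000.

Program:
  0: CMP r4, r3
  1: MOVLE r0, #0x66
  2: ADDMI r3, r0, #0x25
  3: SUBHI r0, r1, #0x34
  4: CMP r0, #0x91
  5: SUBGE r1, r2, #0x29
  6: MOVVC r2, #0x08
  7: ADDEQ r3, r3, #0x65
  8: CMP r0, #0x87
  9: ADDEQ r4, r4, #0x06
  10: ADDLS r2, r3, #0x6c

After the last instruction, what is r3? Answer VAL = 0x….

VAL = 0x71

0: ✓ CMP  NZCV=0011
1: ✓ MOVLE  r0←0x66
2: · ADDMI
3: ✓ SUBHI  r0←0x44
4: ✓ CMP  NZCV=1001
5: ✓ SUBGE  r1←0x67
6: · MOVVC
7: · ADDEQ
8: ✓ CMP  NZCV=1001
9: · ADDEQ
10: ✓ ADDLS  r2←0xdd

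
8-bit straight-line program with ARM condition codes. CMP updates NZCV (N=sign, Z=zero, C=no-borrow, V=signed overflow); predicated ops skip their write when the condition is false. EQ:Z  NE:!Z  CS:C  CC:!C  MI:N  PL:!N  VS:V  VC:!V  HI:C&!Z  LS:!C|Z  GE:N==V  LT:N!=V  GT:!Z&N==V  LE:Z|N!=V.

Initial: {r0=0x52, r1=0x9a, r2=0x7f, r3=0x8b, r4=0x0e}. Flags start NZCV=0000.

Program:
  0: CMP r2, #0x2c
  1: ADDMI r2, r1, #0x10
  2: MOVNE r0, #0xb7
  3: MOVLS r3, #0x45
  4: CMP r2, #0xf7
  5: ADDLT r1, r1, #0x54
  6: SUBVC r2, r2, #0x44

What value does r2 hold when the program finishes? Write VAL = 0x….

VAL = 0x7f

[0] flags=0010 → (cmp)
[1] flags=0010 MI?F → skip
[2] flags=0010 NE?T → r0=0xb7
[3] flags=0010 LS?F → skip
[4] flags=1001 → (cmp)
[5] flags=1001 LT?F → skip
[6] flags=1001 VC?F → skip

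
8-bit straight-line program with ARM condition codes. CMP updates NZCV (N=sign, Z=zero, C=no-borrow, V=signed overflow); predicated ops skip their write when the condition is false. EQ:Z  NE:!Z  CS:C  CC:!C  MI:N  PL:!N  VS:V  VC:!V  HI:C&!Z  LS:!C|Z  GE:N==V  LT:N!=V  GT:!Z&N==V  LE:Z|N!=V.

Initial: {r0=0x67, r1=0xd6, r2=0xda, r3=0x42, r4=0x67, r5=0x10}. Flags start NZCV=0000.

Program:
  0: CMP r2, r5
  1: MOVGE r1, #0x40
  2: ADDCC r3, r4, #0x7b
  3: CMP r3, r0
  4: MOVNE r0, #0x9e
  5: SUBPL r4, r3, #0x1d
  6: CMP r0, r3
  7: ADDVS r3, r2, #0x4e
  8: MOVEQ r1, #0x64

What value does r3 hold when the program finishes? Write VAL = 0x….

[0] flags=1010 → (cmp)
[1] flags=1010 GE?F → skip
[2] flags=1010 CC?F → skip
[3] flags=1000 → (cmp)
[4] flags=1000 NE?T → r0=0x9e
[5] flags=1000 PL?F → skip
[6] flags=0011 → (cmp)
[7] flags=0011 VS?T → r3=0x28
[8] flags=0011 EQ?F → skip

VAL = 0x28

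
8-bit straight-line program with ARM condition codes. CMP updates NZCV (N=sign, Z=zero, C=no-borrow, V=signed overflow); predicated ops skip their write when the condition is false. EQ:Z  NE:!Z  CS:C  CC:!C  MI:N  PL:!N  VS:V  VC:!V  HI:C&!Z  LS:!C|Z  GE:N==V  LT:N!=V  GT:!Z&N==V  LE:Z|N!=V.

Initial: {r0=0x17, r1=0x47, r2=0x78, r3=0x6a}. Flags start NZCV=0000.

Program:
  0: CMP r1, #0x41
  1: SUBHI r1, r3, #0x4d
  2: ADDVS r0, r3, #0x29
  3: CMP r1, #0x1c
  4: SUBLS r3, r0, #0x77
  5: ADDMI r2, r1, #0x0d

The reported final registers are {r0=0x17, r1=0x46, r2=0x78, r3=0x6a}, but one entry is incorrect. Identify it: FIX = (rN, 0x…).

0: ✓ CMP  NZCV=0010
1: ✓ SUBHI  r1←0x1d
2: · ADDVS
3: ✓ CMP  NZCV=0010
4: · SUBLS
5: · ADDMI

FIX = (r1, 0x1d)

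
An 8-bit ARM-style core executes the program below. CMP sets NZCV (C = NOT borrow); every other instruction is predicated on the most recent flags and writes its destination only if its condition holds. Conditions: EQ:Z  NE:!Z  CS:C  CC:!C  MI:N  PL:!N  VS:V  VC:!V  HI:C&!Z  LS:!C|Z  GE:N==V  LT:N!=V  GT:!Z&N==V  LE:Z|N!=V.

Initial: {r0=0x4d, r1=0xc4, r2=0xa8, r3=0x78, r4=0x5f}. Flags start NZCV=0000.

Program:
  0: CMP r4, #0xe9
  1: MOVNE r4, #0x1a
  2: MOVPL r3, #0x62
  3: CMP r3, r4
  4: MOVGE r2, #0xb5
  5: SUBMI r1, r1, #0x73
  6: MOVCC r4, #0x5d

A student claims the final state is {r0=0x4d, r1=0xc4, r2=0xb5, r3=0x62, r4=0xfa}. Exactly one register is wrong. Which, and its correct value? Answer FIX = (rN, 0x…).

[0] flags=0000 → (cmp)
[1] flags=0000 NE?T → r4=0x1a
[2] flags=0000 PL?T → r3=0x62
[3] flags=0010 → (cmp)
[4] flags=0010 GE?T → r2=0xb5
[5] flags=0010 MI?F → skip
[6] flags=0010 CC?F → skip

FIX = (r4, 0x1a)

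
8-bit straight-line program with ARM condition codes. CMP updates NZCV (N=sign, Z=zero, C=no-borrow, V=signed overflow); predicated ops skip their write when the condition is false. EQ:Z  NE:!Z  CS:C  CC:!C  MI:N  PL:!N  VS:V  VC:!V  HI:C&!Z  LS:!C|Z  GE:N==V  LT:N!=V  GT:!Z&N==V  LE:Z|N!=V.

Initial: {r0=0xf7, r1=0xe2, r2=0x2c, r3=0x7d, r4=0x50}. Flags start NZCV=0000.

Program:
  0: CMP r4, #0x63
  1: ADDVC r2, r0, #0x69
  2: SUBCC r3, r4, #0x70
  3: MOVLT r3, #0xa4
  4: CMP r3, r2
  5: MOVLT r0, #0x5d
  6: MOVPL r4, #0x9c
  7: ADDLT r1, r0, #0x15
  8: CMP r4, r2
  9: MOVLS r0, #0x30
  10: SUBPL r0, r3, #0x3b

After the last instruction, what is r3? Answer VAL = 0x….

[0] flags=1000 → (cmp)
[1] flags=1000 VC?T → r2=0x60
[2] flags=1000 CC?T → r3=0xe0
[3] flags=1000 LT?T → r3=0xa4
[4] flags=0011 → (cmp)
[5] flags=0011 LT?T → r0=0x5d
[6] flags=0011 PL?T → r4=0x9c
[7] flags=0011 LT?T → r1=0x72
[8] flags=0011 → (cmp)
[9] flags=0011 LS?F → skip
[10] flags=0011 PL?T → r0=0x69

VAL = 0xa4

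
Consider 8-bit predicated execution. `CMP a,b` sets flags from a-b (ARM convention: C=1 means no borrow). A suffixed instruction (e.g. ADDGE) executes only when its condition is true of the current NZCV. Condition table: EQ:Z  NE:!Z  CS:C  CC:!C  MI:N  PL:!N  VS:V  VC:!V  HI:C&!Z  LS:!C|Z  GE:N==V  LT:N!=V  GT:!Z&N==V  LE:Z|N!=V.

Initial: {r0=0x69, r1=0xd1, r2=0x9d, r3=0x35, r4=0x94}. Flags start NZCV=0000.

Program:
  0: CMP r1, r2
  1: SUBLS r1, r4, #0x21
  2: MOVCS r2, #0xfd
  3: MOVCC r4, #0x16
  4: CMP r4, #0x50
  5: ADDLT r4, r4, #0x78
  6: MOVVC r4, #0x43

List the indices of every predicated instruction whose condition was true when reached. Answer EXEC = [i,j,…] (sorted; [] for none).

0: ✓ CMP  NZCV=0010
1: · SUBLS
2: ✓ MOVCS  r2←0xfd
3: · MOVCC
4: ✓ CMP  NZCV=0011
5: ✓ ADDLT  r4←0x0c
6: · MOVVC

EXEC = [2,5]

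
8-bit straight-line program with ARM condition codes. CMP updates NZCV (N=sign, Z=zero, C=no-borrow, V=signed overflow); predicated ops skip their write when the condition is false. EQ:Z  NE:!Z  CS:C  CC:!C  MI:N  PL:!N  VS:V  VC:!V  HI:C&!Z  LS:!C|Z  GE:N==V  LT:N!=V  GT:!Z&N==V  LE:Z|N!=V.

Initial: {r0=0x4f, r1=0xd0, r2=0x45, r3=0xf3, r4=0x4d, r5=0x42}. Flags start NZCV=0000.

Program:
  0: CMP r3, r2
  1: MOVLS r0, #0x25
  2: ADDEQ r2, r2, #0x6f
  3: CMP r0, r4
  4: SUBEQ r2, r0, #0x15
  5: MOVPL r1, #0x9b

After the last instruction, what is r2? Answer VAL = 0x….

VAL = 0x45

0: ✓ CMP  NZCV=1010
1: · MOVLS
2: · ADDEQ
3: ✓ CMP  NZCV=0010
4: · SUBEQ
5: ✓ MOVPL  r1←0x9b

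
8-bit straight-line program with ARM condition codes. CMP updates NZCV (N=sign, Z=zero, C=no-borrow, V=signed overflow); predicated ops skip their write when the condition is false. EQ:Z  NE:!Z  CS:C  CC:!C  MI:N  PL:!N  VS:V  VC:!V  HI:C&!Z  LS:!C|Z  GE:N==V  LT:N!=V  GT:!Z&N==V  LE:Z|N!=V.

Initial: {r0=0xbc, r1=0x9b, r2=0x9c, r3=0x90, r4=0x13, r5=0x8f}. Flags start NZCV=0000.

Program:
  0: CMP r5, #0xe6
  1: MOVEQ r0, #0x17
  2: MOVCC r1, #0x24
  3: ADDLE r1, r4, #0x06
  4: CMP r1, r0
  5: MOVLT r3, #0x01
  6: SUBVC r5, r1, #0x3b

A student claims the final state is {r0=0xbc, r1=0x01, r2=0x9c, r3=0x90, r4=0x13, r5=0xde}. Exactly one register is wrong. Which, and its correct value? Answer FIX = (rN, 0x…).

FIX = (r1, 0x19)

0: ✓ CMP  NZCV=1000
1: · MOVEQ
2: ✓ MOVCC  r1←0x24
3: ✓ ADDLE  r1←0x19
4: ✓ CMP  NZCV=0000
5: · MOVLT
6: ✓ SUBVC  r5←0xde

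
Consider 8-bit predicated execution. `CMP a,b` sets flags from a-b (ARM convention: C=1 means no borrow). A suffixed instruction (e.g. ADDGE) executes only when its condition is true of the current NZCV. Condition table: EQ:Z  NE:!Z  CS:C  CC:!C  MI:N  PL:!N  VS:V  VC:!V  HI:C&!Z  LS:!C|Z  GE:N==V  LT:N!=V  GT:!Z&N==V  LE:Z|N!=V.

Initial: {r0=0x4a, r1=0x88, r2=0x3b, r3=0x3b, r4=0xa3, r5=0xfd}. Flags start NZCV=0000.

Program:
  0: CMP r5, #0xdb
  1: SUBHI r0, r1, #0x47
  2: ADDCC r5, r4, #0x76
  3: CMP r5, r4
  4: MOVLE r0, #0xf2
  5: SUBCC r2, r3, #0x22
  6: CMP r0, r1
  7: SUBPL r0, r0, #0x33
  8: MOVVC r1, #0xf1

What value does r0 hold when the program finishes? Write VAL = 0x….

VAL = 0x41

0: ✓ CMP  NZCV=0010
1: ✓ SUBHI  r0←0x41
2: · ADDCC
3: ✓ CMP  NZCV=0010
4: · MOVLE
5: · SUBCC
6: ✓ CMP  NZCV=1001
7: · SUBPL
8: · MOVVC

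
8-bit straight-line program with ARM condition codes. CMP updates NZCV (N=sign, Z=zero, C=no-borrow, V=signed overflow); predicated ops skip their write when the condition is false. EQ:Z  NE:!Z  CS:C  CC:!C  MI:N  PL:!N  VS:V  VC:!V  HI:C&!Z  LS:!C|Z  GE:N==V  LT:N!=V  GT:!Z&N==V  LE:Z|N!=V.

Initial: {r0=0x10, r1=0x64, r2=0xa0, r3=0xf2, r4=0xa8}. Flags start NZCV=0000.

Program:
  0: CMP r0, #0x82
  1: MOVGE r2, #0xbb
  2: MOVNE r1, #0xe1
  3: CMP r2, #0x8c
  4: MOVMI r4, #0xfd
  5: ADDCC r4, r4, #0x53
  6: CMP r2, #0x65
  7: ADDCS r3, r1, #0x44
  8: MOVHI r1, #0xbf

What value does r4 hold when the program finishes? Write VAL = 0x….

[0] flags=1001 → (cmp)
[1] flags=1001 GE?T → r2=0xbb
[2] flags=1001 NE?T → r1=0xe1
[3] flags=0010 → (cmp)
[4] flags=0010 MI?F → skip
[5] flags=0010 CC?F → skip
[6] flags=0011 → (cmp)
[7] flags=0011 CS?T → r3=0x25
[8] flags=0011 HI?T → r1=0xbf

VAL = 0xa8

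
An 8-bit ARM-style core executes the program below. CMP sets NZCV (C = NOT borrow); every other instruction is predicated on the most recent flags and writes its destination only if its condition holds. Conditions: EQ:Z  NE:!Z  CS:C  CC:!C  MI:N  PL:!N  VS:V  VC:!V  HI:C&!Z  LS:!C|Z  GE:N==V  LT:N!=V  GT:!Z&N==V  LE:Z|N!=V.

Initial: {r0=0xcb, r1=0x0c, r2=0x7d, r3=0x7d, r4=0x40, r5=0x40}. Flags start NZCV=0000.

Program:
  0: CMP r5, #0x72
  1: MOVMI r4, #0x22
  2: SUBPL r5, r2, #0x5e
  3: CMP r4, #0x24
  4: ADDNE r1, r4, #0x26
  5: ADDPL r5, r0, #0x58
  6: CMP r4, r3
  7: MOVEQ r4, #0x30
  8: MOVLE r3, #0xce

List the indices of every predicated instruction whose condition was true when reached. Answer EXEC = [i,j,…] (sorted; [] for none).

0: ✓ CMP  NZCV=1000
1: ✓ MOVMI  r4←0x22
2: · SUBPL
3: ✓ CMP  NZCV=1000
4: ✓ ADDNE  r1←0x48
5: · ADDPL
6: ✓ CMP  NZCV=1000
7: · MOVEQ
8: ✓ MOVLE  r3←0xce

EXEC = [1,4,8]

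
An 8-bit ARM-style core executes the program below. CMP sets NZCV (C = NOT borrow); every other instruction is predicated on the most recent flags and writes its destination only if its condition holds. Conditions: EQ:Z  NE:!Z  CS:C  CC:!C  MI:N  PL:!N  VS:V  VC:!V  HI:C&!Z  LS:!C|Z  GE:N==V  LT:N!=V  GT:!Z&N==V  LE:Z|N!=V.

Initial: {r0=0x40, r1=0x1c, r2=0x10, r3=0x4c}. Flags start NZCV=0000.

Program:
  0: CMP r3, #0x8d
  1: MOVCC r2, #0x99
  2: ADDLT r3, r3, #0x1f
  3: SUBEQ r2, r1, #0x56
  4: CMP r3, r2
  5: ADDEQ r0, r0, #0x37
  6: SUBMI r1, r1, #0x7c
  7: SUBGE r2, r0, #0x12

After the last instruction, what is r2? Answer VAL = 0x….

[0] flags=1001 → (cmp)
[1] flags=1001 CC?T → r2=0x99
[2] flags=1001 LT?F → skip
[3] flags=1001 EQ?F → skip
[4] flags=1001 → (cmp)
[5] flags=1001 EQ?F → skip
[6] flags=1001 MI?T → r1=0xa0
[7] flags=1001 GE?T → r2=0x2e

VAL = 0x2e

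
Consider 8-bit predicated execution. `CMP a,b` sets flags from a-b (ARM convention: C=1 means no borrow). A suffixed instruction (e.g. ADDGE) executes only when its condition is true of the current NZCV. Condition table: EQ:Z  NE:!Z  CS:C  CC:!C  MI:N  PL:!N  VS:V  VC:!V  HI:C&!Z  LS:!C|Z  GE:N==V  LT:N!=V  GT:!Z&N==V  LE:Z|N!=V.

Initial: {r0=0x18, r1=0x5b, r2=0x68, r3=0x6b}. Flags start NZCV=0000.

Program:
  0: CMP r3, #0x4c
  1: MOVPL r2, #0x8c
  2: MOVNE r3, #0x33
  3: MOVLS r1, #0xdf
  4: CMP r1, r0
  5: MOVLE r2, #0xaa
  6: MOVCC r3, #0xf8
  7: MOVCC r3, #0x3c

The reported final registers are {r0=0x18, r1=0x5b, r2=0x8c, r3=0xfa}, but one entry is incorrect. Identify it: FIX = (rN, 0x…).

FIX = (r3, 0x33)

0: ✓ CMP  NZCV=0010
1: ✓ MOVPL  r2←0x8c
2: ✓ MOVNE  r3←0x33
3: · MOVLS
4: ✓ CMP  NZCV=0010
5: · MOVLE
6: · MOVCC
7: · MOVCC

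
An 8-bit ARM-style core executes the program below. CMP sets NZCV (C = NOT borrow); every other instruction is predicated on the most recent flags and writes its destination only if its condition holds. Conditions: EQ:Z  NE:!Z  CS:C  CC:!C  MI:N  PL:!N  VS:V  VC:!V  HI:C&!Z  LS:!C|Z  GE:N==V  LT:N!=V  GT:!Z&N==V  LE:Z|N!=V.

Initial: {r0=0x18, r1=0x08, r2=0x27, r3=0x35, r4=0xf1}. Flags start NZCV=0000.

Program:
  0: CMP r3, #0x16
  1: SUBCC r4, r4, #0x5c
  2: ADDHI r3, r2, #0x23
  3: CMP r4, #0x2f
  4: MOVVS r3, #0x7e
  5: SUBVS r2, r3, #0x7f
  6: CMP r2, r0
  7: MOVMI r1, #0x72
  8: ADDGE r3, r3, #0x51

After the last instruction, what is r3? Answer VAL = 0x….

VAL = 0x9b

0: ✓ CMP  NZCV=0010
1: · SUBCC
2: ✓ ADDHI  r3←0x4a
3: ✓ CMP  NZCV=1010
4: · MOVVS
5: · SUBVS
6: ✓ CMP  NZCV=0010
7: · MOVMI
8: ✓ ADDGE  r3←0x9b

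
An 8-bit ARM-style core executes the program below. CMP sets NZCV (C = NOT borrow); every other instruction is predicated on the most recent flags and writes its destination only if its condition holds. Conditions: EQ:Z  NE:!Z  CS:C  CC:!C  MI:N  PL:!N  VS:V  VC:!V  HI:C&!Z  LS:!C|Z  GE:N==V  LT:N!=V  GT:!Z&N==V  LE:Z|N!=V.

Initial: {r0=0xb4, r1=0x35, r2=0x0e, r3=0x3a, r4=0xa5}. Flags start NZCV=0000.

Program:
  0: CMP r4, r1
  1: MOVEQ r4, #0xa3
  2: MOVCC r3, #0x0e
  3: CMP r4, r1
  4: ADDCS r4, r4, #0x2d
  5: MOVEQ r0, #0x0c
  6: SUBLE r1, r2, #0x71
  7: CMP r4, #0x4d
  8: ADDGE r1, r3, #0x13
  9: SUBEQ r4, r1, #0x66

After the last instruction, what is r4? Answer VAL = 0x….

[0] flags=0011 → (cmp)
[1] flags=0011 EQ?F → skip
[2] flags=0011 CC?F → skip
[3] flags=0011 → (cmp)
[4] flags=0011 CS?T → r4=0xd2
[5] flags=0011 EQ?F → skip
[6] flags=0011 LE?T → r1=0x9d
[7] flags=1010 → (cmp)
[8] flags=1010 GE?F → skip
[9] flags=1010 EQ?F → skip

VAL = 0xd2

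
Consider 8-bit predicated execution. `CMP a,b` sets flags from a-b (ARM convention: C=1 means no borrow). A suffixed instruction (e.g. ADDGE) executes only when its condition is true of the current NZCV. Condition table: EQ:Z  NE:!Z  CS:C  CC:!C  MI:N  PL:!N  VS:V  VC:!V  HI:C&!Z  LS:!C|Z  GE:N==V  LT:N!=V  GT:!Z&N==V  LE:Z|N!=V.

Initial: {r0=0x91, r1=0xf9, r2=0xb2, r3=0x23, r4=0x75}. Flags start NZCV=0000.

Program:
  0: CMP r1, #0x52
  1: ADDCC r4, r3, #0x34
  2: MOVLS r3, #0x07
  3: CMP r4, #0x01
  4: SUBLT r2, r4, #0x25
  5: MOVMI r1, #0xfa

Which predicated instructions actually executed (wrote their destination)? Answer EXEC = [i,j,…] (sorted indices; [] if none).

[0] flags=1010 → (cmp)
[1] flags=1010 CC?F → skip
[2] flags=1010 LS?F → skip
[3] flags=0010 → (cmp)
[4] flags=0010 LT?F → skip
[5] flags=0010 MI?F → skip

EXEC = []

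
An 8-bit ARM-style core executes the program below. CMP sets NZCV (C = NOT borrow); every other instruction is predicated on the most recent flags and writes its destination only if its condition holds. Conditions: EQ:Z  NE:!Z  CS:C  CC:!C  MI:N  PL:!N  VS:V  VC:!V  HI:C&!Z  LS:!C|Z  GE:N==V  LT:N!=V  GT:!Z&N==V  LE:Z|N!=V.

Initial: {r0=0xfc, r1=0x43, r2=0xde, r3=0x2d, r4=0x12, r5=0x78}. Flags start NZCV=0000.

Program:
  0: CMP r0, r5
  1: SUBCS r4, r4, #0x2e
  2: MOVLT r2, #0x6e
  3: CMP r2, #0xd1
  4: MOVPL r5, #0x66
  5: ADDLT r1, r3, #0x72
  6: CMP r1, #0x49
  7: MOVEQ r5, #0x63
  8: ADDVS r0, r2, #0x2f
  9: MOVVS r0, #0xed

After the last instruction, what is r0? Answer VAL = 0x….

[0] flags=1010 → (cmp)
[1] flags=1010 CS?T → r4=0xe4
[2] flags=1010 LT?T → r2=0x6e
[3] flags=1001 → (cmp)
[4] flags=1001 PL?F → skip
[5] flags=1001 LT?F → skip
[6] flags=1000 → (cmp)
[7] flags=1000 EQ?F → skip
[8] flags=1000 VS?F → skip
[9] flags=1000 VS?F → skip

VAL = 0xfc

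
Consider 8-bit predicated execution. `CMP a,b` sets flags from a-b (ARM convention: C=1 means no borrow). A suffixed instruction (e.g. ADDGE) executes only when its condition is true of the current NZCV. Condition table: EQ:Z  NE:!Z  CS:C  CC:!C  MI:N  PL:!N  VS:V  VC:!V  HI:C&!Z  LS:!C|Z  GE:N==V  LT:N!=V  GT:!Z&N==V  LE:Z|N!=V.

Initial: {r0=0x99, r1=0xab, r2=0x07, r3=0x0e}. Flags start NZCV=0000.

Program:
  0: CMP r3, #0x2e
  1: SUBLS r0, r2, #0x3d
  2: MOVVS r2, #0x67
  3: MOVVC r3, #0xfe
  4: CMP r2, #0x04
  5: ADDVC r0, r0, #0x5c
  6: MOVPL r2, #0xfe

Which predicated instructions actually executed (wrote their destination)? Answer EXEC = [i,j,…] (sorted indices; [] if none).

EXEC = [1,3,5,6]

0: ✓ CMP  NZCV=1000
1: ✓ SUBLS  r0←0xca
2: · MOVVS
3: ✓ MOVVC  r3←0xfe
4: ✓ CMP  NZCV=0010
5: ✓ ADDVC  r0←0x26
6: ✓ MOVPL  r2←0xfe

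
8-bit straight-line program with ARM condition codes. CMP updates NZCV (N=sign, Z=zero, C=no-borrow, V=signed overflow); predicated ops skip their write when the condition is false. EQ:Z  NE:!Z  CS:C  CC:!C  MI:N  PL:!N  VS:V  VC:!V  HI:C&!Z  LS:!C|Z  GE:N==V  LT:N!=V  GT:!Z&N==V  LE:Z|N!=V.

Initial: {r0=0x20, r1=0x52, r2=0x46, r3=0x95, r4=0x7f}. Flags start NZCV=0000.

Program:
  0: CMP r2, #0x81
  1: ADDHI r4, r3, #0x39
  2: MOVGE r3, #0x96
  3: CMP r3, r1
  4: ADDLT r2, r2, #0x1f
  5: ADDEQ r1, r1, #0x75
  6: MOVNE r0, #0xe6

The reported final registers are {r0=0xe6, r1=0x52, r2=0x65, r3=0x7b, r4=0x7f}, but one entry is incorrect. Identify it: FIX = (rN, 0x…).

0: ✓ CMP  NZCV=1001
1: · ADDHI
2: ✓ MOVGE  r3←0x96
3: ✓ CMP  NZCV=0011
4: ✓ ADDLT  r2←0x65
5: · ADDEQ
6: ✓ MOVNE  r0←0xe6

FIX = (r3, 0x96)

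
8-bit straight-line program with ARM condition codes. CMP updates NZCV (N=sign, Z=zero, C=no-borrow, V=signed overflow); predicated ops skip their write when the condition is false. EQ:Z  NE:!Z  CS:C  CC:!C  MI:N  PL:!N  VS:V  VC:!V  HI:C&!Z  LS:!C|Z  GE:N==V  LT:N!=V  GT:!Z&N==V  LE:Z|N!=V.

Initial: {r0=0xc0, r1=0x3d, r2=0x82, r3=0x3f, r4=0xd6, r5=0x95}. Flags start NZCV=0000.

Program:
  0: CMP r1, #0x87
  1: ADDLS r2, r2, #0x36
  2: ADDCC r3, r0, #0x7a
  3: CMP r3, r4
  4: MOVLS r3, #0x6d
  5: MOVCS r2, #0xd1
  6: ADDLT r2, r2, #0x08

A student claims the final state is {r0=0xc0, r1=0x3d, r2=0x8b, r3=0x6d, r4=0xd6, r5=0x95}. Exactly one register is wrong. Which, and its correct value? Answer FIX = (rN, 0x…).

FIX = (r2, 0xb8)

[0] flags=1001 → (cmp)
[1] flags=1001 LS?T → r2=0xb8
[2] flags=1001 CC?T → r3=0x3a
[3] flags=0000 → (cmp)
[4] flags=0000 LS?T → r3=0x6d
[5] flags=0000 CS?F → skip
[6] flags=0000 LT?F → skip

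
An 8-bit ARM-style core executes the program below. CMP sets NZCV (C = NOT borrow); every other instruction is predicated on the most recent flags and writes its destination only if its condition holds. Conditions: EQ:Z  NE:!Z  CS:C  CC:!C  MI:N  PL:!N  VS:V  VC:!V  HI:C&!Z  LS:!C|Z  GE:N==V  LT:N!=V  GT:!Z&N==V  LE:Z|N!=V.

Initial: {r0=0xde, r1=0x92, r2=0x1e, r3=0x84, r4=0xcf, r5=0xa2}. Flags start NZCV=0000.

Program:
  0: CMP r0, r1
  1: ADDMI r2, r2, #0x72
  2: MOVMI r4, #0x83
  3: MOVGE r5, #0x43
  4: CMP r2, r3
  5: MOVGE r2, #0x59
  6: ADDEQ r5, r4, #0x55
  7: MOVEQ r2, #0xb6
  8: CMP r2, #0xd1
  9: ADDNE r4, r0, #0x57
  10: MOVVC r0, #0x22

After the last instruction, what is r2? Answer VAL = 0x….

0: ✓ CMP  NZCV=0010
1: · ADDMI
2: · MOVMI
3: ✓ MOVGE  r5←0x43
4: ✓ CMP  NZCV=1001
5: ✓ MOVGE  r2←0x59
6: · ADDEQ
7: · MOVEQ
8: ✓ CMP  NZCV=1001
9: ✓ ADDNE  r4←0x35
10: · MOVVC

VAL = 0x59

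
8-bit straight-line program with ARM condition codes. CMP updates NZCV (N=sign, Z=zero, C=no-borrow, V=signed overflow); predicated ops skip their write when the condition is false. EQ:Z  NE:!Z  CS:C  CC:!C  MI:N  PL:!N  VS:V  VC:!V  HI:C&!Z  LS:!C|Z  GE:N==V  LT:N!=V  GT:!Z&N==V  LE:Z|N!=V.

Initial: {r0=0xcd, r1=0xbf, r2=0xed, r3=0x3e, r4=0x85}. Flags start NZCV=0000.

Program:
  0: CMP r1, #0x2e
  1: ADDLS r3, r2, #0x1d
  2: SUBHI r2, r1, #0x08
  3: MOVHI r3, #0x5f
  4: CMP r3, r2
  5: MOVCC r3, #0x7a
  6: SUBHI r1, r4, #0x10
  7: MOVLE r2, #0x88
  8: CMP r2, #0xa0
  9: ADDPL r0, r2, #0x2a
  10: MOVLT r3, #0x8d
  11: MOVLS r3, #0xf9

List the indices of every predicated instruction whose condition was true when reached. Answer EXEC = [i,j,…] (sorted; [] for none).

EXEC = [2,3,5,9]

[0] flags=1010 → (cmp)
[1] flags=1010 LS?F → skip
[2] flags=1010 HI?T → r2=0xb7
[3] flags=1010 HI?T → r3=0x5f
[4] flags=1001 → (cmp)
[5] flags=1001 CC?T → r3=0x7a
[6] flags=1001 HI?F → skip
[7] flags=1001 LE?F → skip
[8] flags=0010 → (cmp)
[9] flags=0010 PL?T → r0=0xe1
[10] flags=0010 LT?F → skip
[11] flags=0010 LS?F → skip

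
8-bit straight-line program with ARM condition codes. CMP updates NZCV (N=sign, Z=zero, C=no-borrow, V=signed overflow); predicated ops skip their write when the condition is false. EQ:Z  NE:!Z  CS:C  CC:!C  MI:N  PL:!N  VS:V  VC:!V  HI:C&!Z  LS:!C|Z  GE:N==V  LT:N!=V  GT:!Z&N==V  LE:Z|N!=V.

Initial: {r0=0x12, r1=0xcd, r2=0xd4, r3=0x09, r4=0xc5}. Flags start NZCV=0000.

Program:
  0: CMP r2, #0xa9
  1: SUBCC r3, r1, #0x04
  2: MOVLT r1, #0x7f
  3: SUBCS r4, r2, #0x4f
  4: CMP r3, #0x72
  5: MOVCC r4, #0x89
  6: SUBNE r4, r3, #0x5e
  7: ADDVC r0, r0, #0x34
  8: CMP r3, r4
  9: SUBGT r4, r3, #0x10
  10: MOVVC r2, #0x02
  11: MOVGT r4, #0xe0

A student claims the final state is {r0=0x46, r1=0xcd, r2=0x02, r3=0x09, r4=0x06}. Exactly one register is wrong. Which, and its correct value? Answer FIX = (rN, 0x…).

FIX = (r4, 0xe0)

0: ✓ CMP  NZCV=0010
1: · SUBCC
2: · MOVLT
3: ✓ SUBCS  r4←0x85
4: ✓ CMP  NZCV=1000
5: ✓ MOVCC  r4←0x89
6: ✓ SUBNE  r4←0xab
7: ✓ ADDVC  r0←0x46
8: ✓ CMP  NZCV=0000
9: ✓ SUBGT  r4←0xf9
10: ✓ MOVVC  r2←0x02
11: ✓ MOVGT  r4←0xe0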